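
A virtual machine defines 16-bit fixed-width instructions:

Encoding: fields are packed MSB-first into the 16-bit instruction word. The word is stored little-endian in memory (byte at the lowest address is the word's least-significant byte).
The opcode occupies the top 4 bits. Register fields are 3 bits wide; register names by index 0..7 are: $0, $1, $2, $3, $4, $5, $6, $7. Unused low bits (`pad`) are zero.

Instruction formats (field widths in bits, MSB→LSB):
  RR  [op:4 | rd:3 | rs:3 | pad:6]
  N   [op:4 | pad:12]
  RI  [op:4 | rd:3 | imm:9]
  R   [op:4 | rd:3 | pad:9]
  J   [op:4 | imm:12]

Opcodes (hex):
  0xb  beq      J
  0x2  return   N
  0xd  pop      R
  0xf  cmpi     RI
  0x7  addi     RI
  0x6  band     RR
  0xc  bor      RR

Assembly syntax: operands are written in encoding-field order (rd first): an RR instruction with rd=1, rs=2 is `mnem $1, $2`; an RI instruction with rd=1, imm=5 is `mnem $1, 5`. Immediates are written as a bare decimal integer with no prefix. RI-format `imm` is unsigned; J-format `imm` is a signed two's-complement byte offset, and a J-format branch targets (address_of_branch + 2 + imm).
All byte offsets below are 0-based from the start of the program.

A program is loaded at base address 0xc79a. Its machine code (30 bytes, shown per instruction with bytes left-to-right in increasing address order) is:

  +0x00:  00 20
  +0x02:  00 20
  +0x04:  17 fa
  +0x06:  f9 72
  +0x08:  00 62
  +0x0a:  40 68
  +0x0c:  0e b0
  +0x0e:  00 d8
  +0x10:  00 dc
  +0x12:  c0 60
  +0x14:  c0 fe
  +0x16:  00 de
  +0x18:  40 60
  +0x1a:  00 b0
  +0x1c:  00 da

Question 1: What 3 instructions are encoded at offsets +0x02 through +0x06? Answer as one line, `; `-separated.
+0x02: 00 20 ⇒ word 0x2000 (little)
  opcode bits[15:12]=0x2: return/N
+0x04: 17 fa ⇒ word 0xfa17 (little)
  opcode bits[15:12]=0xf: cmpi/RI
  rd: (w>>9)&0x7=0x5 → $5
  imm: (w>>0)&0x1ff=0x17 → 23
+0x06: f9 72 ⇒ word 0x72f9 (little)
  opcode bits[15:12]=0x7: addi/RI
  rd: (w>>9)&0x7=0x1 → $1
  imm: (w>>0)&0x1ff=0xf9 → 249

return; cmpi $5, 23; addi $1, 249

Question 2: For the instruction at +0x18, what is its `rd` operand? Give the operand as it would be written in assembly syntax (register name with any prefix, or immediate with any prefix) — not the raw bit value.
$0

+0x18: 40 60 ⇒ word 0x6040 (little)
  opcode bits[15:12]=0x6: band/RR
  rd@[11:9]=0x0 ⇒ $0
  rs@[8:6]=0x1 ⇒ $1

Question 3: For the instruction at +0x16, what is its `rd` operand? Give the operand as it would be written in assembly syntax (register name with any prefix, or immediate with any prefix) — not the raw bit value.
@+16  little-endian(00 de) = 0xde00
  opcode bits[15:12]=0xd: pop/R
  rd@[11:9]=0x7 ⇒ $7

$7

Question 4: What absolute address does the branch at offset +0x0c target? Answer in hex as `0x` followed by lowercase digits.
0xc7b6

@+0c  little-endian(0e b0) = 0xb00e
  op=0xb00e>>12=0xb ⇒ beq (J)
  imm: (w>>0)&0xfff=0xe → 14
  target = base 0xc79a + off 0x0c + 2 + imm 14 = 0xc7b6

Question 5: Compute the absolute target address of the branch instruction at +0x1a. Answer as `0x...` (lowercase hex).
0xc7b6

+0x1a: 00 b0 ⇒ word 0xb000 (little)
  op=0xb000>>12=0xb ⇒ beq (J)
  imm@[11:0]=0x0 ⇒ 0
  target = base 0xc79a + off 0x1a + 2 + imm 0 = 0xc7b6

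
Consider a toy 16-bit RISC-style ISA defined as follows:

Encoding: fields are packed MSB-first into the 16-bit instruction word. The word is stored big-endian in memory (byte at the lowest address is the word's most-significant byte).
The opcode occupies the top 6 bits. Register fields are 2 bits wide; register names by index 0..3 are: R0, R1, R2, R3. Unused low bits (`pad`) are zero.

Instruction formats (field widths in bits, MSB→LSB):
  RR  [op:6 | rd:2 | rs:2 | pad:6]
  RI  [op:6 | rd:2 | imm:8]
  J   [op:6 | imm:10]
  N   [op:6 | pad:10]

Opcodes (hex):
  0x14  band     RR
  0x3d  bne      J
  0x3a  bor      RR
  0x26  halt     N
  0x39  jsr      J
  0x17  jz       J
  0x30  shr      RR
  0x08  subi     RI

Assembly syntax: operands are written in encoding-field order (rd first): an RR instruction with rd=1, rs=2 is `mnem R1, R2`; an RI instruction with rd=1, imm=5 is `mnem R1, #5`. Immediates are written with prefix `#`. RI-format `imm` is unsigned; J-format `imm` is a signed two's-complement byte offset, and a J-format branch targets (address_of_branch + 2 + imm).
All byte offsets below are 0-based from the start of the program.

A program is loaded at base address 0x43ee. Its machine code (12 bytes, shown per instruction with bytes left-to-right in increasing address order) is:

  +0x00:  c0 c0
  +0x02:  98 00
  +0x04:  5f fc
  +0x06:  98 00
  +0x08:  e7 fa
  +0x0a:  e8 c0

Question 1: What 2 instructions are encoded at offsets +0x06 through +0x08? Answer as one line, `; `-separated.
off 0x06: read 98 00 as big → 0x9800
  top 6b → 0x26 → halt [N]
off 0x08: read e7 fa as big → 0xe7fa
  top 6b → 0x39 → jsr [J]
  imm: (w>>0)&0x3ff=0x3fa (s10→-6) → #-6

halt; jsr #-6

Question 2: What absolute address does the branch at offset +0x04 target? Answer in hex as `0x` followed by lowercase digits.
@+04  big-endian(5f fc) = 0x5ffc
  top 6b → 0x17 → jz [J]
  imm: (w>>0)&0x3ff=0x3fc (s10→-4) → #-4
  target = base 0x43ee + off 0x04 + 2 + imm -4 = 0x43f0

0x43f0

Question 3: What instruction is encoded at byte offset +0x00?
off 0x00: read c0 c0 as big → 0xc0c0
  opcode bits[15:10]=0x30: shr/RR
  [9:8] rd=0 = R0
  [7:6] rs=3 = R3

shr R0, R3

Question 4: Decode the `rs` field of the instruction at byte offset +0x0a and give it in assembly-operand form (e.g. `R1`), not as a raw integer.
R3

[0a] e8 c0 → 0xe8c0
  op=0xe8c0>>10=0x3a ⇒ bor (RR)
  rd@[9:8]=0x0 ⇒ R0
  rs@[7:6]=0x3 ⇒ R3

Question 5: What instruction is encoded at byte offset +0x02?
halt

off 0x02: read 98 00 as big → 0x9800
  top 6b → 0x26 → halt [N]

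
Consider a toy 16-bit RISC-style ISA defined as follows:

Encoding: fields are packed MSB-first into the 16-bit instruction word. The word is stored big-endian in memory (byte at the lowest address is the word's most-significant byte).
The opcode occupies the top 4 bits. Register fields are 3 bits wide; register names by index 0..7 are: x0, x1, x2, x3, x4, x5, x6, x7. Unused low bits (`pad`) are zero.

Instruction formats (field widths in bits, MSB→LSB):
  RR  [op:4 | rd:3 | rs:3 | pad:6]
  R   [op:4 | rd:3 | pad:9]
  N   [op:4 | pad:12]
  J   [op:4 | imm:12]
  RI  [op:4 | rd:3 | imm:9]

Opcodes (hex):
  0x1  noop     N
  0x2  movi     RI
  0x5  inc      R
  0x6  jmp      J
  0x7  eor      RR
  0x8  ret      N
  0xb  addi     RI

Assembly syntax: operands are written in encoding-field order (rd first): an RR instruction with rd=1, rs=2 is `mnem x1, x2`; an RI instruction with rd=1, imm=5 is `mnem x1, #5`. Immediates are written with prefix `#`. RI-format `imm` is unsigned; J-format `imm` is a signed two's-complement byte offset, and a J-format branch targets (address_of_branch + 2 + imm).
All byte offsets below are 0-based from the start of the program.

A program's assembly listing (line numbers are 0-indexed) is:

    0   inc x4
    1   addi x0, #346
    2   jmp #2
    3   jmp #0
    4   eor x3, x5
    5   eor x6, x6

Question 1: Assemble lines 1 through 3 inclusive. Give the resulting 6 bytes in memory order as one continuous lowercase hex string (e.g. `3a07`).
L1: addi op=0xb:4|rd=0:3|imm=346:9 ⇒ 0xb15a ⇒ big b1 5a
L2: jmp op=0x6:4|imm=2:12 ⇒ 0x6002 ⇒ big 60 02
L3: jmp op=0x6:4|imm=0:12 ⇒ 0x6000 ⇒ big 60 00

b15a60026000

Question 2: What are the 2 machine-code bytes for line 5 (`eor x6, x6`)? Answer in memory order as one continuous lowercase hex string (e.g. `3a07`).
7d80

line 5 (eor): pack op=0x7:4|rd=6:3|rs=6:3|pad=0:6 = 0x7d80; big→ 7d 80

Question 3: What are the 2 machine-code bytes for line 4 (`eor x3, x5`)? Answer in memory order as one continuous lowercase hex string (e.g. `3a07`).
7740

L4: eor op=0x7:4|rd=3:3|rs=5:3|pad=0:6 ⇒ 0x7740 ⇒ big 77 40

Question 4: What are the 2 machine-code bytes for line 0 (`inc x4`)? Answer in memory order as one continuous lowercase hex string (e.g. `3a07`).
L0: inc op=0x5:4|rd=4:3|pad=0:9 ⇒ 0x5800 ⇒ big 58 00

5800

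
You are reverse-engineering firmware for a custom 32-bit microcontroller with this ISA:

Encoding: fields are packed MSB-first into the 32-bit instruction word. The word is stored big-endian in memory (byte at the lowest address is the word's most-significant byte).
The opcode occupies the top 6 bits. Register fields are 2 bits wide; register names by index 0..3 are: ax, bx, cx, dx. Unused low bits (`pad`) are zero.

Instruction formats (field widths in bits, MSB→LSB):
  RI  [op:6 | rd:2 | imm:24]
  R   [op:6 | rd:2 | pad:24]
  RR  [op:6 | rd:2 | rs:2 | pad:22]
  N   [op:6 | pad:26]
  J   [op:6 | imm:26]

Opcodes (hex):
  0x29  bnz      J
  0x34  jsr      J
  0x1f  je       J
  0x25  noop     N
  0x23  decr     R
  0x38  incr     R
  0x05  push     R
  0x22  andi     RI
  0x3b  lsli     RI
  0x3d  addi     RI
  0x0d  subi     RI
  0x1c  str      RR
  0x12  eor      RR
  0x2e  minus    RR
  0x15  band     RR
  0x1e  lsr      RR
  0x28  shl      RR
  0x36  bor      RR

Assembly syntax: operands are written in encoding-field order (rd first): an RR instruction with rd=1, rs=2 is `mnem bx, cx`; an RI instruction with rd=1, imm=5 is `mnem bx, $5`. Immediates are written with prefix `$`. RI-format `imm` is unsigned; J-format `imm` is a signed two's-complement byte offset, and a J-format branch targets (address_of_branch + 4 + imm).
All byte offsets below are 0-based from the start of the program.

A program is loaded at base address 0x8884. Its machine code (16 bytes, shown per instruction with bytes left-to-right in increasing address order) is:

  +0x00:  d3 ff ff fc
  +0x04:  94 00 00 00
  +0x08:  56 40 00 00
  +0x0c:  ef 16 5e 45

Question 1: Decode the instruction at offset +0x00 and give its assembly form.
jsr $-4

@+00  big-endian(d3 ff ff fc) = 0xd3fffffc
  top 6b → 0x34 → jsr [J]
  [25:0] imm=67108860 (s26→-4) = $-4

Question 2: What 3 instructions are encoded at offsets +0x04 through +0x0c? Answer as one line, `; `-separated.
noop; band cx, bx; lsli dx, $1465925

[04] 94 00 00 00 → 0x94000000
  top 6b → 0x25 → noop [N]
[08] 56 40 00 00 → 0x56400000
  top 6b → 0x15 → band [RR]
  rd@[25:24]=0x2 ⇒ cx
  rs@[23:22]=0x1 ⇒ bx
[0c] ef 16 5e 45 → 0xef165e45
  top 6b → 0x3b → lsli [RI]
  rd@[25:24]=0x3 ⇒ dx
  imm@[23:0]=0x165e45 ⇒ $1465925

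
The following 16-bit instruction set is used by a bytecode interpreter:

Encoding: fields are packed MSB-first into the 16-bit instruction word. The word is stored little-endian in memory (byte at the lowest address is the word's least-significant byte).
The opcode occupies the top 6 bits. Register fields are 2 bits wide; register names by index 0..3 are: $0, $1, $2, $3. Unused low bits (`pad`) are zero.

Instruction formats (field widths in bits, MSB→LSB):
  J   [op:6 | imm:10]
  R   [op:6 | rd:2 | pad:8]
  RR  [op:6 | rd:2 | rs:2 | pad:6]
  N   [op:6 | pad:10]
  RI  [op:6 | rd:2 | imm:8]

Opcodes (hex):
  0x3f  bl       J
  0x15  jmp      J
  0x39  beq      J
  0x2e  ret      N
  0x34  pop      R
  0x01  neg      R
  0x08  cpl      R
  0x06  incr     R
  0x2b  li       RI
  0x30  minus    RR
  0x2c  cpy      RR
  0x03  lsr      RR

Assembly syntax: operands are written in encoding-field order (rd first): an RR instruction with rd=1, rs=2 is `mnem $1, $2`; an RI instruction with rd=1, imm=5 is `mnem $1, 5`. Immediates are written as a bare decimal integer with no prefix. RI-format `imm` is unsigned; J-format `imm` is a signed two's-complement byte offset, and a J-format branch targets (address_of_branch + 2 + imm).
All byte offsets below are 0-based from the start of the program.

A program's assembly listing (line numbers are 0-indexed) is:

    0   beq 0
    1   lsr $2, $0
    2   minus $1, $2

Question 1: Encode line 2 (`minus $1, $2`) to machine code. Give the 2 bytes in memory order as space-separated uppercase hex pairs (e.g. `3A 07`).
line 2 (minus): pack op=0x30:6|rd=1:2|rs=2:2|pad=0:6 = 0xc180; little→ 80 c1

80 C1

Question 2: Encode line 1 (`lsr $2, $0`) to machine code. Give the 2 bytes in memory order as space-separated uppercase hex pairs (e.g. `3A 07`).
00 0E

line 1 (lsr): pack op=0x3:6|rd=2:2|rs=0:2|pad=0:6 = 0x0e00; little→ 00 0e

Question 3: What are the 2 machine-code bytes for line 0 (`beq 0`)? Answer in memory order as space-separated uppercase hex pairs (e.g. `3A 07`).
00 E4

0. beq fields op=0x39:6|imm=0:10 → word e400h → 00 e4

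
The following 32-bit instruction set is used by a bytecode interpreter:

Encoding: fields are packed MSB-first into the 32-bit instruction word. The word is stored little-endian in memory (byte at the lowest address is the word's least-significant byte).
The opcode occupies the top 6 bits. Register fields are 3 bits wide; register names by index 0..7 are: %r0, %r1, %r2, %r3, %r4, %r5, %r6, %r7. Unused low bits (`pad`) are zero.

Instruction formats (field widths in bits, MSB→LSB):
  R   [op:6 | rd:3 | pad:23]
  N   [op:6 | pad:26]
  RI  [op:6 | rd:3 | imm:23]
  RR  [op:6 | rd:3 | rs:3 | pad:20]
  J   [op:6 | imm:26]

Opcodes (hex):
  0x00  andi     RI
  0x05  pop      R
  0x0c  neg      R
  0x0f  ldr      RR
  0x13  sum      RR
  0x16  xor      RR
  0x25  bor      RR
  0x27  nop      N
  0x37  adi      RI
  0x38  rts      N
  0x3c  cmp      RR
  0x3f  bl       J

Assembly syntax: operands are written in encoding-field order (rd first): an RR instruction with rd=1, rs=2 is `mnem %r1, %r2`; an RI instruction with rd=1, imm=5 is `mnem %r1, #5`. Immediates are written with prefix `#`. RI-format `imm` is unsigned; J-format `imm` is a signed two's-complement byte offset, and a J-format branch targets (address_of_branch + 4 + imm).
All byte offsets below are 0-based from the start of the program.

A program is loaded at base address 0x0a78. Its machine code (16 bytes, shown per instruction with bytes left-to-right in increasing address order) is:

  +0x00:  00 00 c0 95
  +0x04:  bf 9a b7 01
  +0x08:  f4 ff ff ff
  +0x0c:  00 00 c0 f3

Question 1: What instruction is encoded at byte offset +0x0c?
cmp %r7, %r4

@+0c  little-endian(00 00 c0 f3) = 0xf3c00000
  top 6b → 0x3c → cmp [RR]
  rd@[25:23]=0x7 ⇒ %r7
  rs@[22:20]=0x4 ⇒ %r4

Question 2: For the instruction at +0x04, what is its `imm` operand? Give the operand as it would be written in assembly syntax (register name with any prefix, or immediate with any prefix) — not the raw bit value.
off 0x04: read bf 9a b7 01 as little → 0x01b79abf
  top 6b → 0x0 → andi [RI]
  rd@[25:23]=0x3 ⇒ %r3
  imm@[22:0]=0x379abf ⇒ #3644095

#3644095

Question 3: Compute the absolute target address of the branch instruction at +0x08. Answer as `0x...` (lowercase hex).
@+08  little-endian(f4 ff ff ff) = 0xfffffff4
  opcode bits[31:26]=0x3f: bl/J
  imm@[25:0]=0x3fffff4 (s26→-12) ⇒ #-12
  target = base 0x0a78 + off 0x08 + 4 + imm -12 = 0x0a78

0x0a78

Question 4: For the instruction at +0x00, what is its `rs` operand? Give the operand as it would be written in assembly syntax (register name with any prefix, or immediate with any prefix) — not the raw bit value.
%r4

off 0x00: read 00 00 c0 95 as little → 0x95c00000
  opcode bits[31:26]=0x25: bor/RR
  rd: (w>>23)&0x7=0x3 → %r3
  rs: (w>>20)&0x7=0x4 → %r4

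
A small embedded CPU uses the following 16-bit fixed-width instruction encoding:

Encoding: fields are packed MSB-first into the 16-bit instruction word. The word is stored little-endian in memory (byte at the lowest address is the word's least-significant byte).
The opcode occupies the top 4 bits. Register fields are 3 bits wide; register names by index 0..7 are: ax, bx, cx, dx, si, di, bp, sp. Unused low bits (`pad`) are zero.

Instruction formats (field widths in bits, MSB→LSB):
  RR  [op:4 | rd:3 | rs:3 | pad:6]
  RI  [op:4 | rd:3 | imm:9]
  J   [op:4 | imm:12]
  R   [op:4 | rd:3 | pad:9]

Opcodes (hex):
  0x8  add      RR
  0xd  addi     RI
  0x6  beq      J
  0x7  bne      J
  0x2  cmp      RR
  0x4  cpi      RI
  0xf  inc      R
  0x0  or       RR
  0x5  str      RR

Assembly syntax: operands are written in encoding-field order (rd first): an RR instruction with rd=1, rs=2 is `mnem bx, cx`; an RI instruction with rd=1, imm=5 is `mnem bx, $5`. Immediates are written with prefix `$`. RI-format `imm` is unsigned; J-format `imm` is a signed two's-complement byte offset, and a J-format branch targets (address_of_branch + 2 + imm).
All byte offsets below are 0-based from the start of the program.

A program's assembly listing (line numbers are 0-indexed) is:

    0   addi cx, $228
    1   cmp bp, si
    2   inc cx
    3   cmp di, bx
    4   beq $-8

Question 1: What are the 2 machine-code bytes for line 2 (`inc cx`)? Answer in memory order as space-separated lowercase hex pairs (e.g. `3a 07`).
L2: inc op=0xf:4|rd=2:3|pad=0:9 ⇒ 0xf400 ⇒ little 00 f4

00 f4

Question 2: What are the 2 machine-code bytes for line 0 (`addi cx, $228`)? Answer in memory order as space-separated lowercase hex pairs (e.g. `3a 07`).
e4 d4

line 0 (addi): pack op=0xd:4|rd=2:3|imm=228:9 = 0xd4e4; little→ e4 d4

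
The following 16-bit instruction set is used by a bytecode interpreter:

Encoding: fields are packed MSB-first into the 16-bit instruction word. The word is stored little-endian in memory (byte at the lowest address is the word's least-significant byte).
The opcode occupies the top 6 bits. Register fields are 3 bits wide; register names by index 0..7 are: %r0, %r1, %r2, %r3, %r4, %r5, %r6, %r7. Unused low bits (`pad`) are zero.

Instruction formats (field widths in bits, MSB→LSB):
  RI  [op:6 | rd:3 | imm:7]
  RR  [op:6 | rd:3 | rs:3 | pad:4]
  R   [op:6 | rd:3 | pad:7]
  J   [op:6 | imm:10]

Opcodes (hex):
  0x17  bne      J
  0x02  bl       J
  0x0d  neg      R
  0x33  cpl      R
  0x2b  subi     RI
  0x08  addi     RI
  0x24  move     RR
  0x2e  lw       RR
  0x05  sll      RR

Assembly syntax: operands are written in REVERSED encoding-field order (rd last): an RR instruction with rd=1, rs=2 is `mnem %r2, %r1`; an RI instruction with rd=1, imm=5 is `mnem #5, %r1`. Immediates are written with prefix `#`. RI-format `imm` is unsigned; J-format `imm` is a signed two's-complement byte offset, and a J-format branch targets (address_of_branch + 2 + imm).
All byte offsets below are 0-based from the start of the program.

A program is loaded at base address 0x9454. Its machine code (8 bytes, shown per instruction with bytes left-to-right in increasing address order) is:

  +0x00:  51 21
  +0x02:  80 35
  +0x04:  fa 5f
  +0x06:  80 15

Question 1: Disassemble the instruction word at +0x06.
sll %r0, %r3

+0x06: 80 15 ⇒ word 0x1580 (little)
  opcode bits[15:10]=0x5: sll/RR
  rd@[9:7]=0x3 ⇒ %r3
  rs@[6:4]=0x0 ⇒ %r0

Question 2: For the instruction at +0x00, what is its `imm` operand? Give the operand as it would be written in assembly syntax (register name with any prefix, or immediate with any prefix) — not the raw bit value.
+0x00: 51 21 ⇒ word 0x2151 (little)
  op=0x2151>>10=0x8 ⇒ addi (RI)
  rd@[9:7]=0x2 ⇒ %r2
  imm@[6:0]=0x51 ⇒ #81

#81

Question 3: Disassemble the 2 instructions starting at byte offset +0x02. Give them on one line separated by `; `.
off 0x02: read 80 35 as little → 0x3580
  top 6b → 0xd → neg [R]
  rd: (w>>7)&0x7=0x3 → %r3
off 0x04: read fa 5f as little → 0x5ffa
  top 6b → 0x17 → bne [J]
  imm: (w>>0)&0x3ff=0x3fa (s10→-6) → #-6

neg %r3; bne #-6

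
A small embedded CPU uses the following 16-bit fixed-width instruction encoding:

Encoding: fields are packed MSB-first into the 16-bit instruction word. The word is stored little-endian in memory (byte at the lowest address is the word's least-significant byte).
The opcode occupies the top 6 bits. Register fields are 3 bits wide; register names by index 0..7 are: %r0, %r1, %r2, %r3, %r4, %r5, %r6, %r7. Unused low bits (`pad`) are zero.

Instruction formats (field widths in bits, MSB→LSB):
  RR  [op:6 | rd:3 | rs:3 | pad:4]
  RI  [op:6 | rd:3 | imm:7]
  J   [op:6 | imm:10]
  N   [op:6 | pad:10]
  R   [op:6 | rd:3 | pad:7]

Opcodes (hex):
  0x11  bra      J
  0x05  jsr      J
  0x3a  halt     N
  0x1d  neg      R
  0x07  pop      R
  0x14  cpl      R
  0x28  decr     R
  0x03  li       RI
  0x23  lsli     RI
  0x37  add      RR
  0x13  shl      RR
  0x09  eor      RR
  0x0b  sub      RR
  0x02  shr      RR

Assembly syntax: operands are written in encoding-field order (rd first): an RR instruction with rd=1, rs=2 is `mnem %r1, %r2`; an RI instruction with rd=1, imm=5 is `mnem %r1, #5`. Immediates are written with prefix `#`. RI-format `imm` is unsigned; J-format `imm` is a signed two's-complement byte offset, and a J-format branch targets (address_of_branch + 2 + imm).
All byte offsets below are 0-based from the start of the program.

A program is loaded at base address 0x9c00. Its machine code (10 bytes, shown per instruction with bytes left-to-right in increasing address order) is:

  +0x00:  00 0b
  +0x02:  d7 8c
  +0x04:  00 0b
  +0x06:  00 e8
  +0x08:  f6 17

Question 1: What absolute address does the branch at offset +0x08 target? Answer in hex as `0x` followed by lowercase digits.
@+08  little-endian(f6 17) = 0x17f6
  opcode bits[15:10]=0x5: jsr/J
  [9:0] imm=1014 (s10→-10) = #-10
  target = base 0x9c00 + off 0x08 + 2 + imm -10 = 0x9c00

0x9c00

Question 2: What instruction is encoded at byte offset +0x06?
halt

+0x06: 00 e8 ⇒ word 0xe800 (little)
  top 6b → 0x3a → halt [N]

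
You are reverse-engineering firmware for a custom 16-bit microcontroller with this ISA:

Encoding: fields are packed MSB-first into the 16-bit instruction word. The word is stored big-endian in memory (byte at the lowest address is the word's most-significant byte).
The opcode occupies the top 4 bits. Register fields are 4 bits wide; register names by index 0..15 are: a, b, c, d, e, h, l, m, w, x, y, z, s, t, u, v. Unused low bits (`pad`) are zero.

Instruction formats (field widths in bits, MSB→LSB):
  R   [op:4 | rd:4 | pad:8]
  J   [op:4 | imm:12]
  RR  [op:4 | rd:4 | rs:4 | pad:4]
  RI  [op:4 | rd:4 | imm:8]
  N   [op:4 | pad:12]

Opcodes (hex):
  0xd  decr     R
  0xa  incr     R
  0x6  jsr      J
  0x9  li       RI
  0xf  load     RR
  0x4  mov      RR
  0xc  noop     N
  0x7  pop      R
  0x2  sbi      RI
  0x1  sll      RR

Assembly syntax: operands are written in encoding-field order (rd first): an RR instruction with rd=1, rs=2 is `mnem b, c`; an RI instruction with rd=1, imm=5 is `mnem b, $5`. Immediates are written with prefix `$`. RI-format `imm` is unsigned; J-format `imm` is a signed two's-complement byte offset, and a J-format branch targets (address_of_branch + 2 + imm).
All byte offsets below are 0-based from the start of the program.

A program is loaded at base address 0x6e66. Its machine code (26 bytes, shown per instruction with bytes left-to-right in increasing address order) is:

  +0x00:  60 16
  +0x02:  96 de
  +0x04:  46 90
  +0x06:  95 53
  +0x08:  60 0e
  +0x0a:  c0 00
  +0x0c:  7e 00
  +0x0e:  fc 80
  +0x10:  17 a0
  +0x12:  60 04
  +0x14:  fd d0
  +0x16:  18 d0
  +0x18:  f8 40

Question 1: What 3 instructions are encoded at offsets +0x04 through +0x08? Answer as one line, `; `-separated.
mov l, x; li h, $83; jsr $14

@+04  big-endian(46 90) = 0x4690
  opcode bits[15:12]=0x4: mov/RR
  rd: (w>>8)&0xf=0x6 → l
  rs: (w>>4)&0xf=0x9 → x
@+06  big-endian(95 53) = 0x9553
  opcode bits[15:12]=0x9: li/RI
  rd: (w>>8)&0xf=0x5 → h
  imm: (w>>0)&0xff=0x53 → $83
@+08  big-endian(60 0e) = 0x600e
  opcode bits[15:12]=0x6: jsr/J
  imm: (w>>0)&0xfff=0xe → $14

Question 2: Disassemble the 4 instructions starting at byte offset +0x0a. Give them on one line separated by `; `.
noop; pop u; load s, w; sll m, y

[0a] c0 00 → 0xc000
  top 4b → 0xc → noop [N]
[0c] 7e 00 → 0x7e00
  top 4b → 0x7 → pop [R]
  rd@[11:8]=0xe ⇒ u
[0e] fc 80 → 0xfc80
  top 4b → 0xf → load [RR]
  rd@[11:8]=0xc ⇒ s
  rs@[7:4]=0x8 ⇒ w
[10] 17 a0 → 0x17a0
  top 4b → 0x1 → sll [RR]
  rd@[11:8]=0x7 ⇒ m
  rs@[7:4]=0xa ⇒ y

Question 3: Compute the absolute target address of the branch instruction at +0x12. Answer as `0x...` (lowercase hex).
+0x12: 60 04 ⇒ word 0x6004 (big)
  opcode bits[15:12]=0x6: jsr/J
  imm@[11:0]=0x4 ⇒ $4
  target = base 0x6e66 + off 0x12 + 2 + imm 4 = 0x6e7e

0x6e7e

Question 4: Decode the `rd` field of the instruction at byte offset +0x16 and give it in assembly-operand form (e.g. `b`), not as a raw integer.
[16] 18 d0 → 0x18d0
  top 4b → 0x1 → sll [RR]
  rd: (w>>8)&0xf=0x8 → w
  rs: (w>>4)&0xf=0xd → t

w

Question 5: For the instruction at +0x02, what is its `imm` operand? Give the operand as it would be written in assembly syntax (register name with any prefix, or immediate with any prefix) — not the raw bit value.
+0x02: 96 de ⇒ word 0x96de (big)
  opcode bits[15:12]=0x9: li/RI
  rd: (w>>8)&0xf=0x6 → l
  imm: (w>>0)&0xff=0xde → $222

$222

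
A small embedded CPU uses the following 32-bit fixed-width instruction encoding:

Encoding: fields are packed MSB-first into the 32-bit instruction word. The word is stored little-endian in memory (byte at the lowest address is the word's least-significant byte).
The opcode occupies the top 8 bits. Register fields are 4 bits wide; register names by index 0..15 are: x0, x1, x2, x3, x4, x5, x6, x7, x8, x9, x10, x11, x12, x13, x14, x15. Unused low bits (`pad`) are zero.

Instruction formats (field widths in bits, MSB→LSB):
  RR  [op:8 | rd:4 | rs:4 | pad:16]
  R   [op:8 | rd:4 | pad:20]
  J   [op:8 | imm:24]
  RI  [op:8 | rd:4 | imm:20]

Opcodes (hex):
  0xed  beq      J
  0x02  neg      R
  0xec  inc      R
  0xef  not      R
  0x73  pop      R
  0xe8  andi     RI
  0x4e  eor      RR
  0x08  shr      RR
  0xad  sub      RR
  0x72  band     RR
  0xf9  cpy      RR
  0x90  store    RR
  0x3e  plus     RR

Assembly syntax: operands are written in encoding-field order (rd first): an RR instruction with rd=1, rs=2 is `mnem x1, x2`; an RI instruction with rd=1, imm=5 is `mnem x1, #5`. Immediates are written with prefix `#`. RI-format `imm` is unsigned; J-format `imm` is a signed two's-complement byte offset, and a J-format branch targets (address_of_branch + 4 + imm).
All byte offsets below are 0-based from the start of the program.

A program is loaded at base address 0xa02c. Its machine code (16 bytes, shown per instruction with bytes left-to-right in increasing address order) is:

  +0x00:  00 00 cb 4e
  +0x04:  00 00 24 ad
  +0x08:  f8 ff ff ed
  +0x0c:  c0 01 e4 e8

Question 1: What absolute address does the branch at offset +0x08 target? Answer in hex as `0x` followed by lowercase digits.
0xa030

@+08  little-endian(f8 ff ff ed) = 0xedfffff8
  op=0xedfffff8>>24=0xed ⇒ beq (J)
  imm: (w>>0)&0xffffff=0xfffff8 (s24→-8) → #-8
  target = base 0xa02c + off 0x08 + 4 + imm -8 = 0xa030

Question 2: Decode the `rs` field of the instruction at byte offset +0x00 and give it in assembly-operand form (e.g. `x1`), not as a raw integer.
[00] 00 00 cb 4e → 0x4ecb0000
  top 8b → 0x4e → eor [RR]
  rd: (w>>20)&0xf=0xc → x12
  rs: (w>>16)&0xf=0xb → x11

x11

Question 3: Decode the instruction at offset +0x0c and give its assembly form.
[0c] c0 01 e4 e8 → 0xe8e401c0
  opcode bits[31:24]=0xe8: andi/RI
  rd@[23:20]=0xe ⇒ x14
  imm@[19:0]=0x401c0 ⇒ #262592

andi x14, #262592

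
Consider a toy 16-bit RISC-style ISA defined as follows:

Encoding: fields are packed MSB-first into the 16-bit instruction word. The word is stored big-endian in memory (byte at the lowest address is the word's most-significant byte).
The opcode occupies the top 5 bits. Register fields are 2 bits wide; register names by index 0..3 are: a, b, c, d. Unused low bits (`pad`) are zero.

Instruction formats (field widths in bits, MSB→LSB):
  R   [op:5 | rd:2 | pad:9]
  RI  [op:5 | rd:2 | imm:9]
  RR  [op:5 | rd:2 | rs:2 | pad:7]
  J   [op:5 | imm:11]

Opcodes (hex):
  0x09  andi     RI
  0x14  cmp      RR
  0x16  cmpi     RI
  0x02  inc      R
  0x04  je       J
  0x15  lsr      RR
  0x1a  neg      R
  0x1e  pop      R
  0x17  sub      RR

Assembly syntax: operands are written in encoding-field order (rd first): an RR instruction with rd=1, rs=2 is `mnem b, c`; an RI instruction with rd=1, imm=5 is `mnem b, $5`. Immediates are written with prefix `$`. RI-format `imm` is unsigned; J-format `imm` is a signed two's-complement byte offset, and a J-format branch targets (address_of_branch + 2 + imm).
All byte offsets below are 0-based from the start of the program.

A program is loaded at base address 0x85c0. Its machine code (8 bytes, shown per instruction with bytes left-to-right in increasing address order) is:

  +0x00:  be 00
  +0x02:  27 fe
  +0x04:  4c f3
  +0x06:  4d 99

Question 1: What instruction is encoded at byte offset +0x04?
andi c, $243

+0x04: 4c f3 ⇒ word 0x4cf3 (big)
  op=0x4cf3>>11=0x9 ⇒ andi (RI)
  rd@[10:9]=0x2 ⇒ c
  imm@[8:0]=0xf3 ⇒ $243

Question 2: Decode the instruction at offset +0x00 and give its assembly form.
off 0x00: read be 00 as big → 0xbe00
  opcode bits[15:11]=0x17: sub/RR
  rd: (w>>9)&0x3=0x3 → d
  rs: (w>>7)&0x3=0x0 → a

sub d, a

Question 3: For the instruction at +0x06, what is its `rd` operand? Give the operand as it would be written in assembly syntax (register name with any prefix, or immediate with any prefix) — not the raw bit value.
[06] 4d 99 → 0x4d99
  op=0x4d99>>11=0x9 ⇒ andi (RI)
  [10:9] rd=2 = c
  [8:0] imm=409 = $409

c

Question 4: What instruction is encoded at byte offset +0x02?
+0x02: 27 fe ⇒ word 0x27fe (big)
  opcode bits[15:11]=0x4: je/J
  [10:0] imm=2046 (s11→-2) = $-2

je $-2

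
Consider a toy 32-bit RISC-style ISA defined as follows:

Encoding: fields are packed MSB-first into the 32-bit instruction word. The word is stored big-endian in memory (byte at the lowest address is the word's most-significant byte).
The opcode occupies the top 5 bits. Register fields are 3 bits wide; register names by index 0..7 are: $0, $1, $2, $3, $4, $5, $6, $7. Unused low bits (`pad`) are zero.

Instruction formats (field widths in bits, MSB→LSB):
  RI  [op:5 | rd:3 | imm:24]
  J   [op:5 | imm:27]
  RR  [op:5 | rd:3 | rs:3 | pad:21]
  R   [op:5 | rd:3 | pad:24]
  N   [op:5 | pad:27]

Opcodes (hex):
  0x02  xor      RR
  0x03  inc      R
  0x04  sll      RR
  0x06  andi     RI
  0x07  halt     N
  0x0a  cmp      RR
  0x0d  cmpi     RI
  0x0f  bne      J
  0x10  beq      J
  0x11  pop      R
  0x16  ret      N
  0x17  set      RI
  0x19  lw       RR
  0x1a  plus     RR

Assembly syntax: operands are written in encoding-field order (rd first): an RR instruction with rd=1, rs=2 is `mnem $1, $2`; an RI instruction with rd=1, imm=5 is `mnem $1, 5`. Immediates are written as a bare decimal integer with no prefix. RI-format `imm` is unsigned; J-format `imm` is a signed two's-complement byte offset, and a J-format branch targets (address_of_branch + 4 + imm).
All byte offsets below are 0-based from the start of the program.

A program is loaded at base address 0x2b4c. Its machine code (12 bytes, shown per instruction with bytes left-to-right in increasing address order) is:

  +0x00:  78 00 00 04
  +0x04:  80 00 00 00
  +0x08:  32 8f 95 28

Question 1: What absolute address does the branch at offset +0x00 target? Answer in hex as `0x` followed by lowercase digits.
0x2b54

off 0x00: read 78 00 00 04 as big → 0x78000004
  top 5b → 0xf → bne [J]
  imm@[26:0]=0x4 ⇒ 4
  target = base 0x2b4c + off 0x00 + 4 + imm 4 = 0x2b54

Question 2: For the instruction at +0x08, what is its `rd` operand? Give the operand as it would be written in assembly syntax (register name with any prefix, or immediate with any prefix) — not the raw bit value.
$2

@+08  big-endian(32 8f 95 28) = 0x328f9528
  top 5b → 0x6 → andi [RI]
  rd@[26:24]=0x2 ⇒ $2
  imm@[23:0]=0x8f9528 ⇒ 9409832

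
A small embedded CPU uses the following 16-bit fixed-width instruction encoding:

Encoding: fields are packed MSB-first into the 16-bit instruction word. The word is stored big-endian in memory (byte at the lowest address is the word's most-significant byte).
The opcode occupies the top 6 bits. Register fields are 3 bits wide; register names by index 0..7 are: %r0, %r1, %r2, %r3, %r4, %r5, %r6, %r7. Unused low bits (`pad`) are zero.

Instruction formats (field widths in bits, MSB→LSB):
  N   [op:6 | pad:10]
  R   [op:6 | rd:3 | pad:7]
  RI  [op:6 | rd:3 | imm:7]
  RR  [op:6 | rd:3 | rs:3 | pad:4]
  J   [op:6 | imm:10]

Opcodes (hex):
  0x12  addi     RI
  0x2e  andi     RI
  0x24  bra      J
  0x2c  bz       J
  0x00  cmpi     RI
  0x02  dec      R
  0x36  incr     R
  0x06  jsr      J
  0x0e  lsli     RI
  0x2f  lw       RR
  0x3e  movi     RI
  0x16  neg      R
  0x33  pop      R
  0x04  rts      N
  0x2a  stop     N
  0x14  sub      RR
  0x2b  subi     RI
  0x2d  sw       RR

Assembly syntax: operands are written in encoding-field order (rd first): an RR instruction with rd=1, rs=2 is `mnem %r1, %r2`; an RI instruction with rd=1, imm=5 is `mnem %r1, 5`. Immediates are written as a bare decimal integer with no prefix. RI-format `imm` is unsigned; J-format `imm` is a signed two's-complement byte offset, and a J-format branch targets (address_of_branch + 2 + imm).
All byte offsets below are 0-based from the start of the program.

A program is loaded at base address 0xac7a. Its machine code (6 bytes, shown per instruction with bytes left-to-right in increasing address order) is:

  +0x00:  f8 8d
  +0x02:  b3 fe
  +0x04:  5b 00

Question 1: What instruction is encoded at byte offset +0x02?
off 0x02: read b3 fe as big → 0xb3fe
  top 6b → 0x2c → bz [J]
  imm: (w>>0)&0x3ff=0x3fe (s10→-2) → -2

bz -2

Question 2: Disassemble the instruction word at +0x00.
[00] f8 8d → 0xf88d
  op=0xf88d>>10=0x3e ⇒ movi (RI)
  rd: (w>>7)&0x7=0x1 → %r1
  imm: (w>>0)&0x7f=0xd → 13

movi %r1, 13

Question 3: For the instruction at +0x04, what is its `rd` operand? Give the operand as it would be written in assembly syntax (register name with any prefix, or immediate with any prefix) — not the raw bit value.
[04] 5b 00 → 0x5b00
  top 6b → 0x16 → neg [R]
  rd: (w>>7)&0x7=0x6 → %r6

%r6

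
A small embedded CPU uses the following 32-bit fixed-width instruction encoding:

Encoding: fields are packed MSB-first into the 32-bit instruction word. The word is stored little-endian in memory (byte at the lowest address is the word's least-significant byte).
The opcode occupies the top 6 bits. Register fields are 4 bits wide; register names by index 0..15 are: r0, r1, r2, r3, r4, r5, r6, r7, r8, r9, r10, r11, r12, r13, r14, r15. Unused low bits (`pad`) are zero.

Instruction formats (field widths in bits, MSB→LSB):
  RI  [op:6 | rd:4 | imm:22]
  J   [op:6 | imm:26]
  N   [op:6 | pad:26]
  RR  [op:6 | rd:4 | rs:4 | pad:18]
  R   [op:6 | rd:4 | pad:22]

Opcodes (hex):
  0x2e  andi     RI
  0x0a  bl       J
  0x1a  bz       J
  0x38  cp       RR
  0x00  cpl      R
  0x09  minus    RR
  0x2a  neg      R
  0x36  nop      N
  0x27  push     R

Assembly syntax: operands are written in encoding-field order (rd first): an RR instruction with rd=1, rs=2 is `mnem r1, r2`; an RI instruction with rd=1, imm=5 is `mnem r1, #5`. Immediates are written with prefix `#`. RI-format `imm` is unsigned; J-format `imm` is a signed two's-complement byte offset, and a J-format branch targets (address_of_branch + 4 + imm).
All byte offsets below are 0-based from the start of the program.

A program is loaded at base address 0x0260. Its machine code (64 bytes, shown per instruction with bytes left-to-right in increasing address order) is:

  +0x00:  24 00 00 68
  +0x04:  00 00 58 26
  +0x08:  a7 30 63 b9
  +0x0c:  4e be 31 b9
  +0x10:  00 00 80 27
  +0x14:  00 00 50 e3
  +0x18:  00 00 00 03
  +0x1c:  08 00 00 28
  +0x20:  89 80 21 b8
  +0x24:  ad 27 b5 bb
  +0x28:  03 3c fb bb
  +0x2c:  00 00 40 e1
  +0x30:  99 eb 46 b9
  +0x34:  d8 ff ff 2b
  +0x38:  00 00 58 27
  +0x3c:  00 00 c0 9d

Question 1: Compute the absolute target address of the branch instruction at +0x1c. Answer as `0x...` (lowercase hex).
@+1c  little-endian(08 00 00 28) = 0x28000008
  top 6b → 0xa → bl [J]
  imm@[25:0]=0x8 ⇒ #8
  target = base 0x0260 + off 0x1c + 4 + imm 8 = 0x0288

0x0288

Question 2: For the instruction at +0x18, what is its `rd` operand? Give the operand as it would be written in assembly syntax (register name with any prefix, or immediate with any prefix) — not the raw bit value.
+0x18: 00 00 00 03 ⇒ word 0x03000000 (little)
  opcode bits[31:26]=0x0: cpl/R
  rd: (w>>22)&0xf=0xc → r12

r12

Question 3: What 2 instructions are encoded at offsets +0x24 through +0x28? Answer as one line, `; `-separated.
off 0x24: read ad 27 b5 bb as little → 0xbbb527ad
  top 6b → 0x2e → andi [RI]
  [25:22] rd=14 = r14
  [21:0] imm=3483565 = #3483565
off 0x28: read 03 3c fb bb as little → 0xbbfb3c03
  top 6b → 0x2e → andi [RI]
  [25:22] rd=15 = r15
  [21:0] imm=3881987 = #3881987

andi r14, #3483565; andi r15, #3881987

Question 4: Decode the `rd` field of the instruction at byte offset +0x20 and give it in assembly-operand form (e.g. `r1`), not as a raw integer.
[20] 89 80 21 b8 → 0xb8218089
  opcode bits[31:26]=0x2e: andi/RI
  rd@[25:22]=0x0 ⇒ r0
  imm@[21:0]=0x218089 ⇒ #2195593

r0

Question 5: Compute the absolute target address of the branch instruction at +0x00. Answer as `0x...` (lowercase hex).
0x0288

+0x00: 24 00 00 68 ⇒ word 0x68000024 (little)
  op=0x68000024>>26=0x1a ⇒ bz (J)
  imm: (w>>0)&0x3ffffff=0x24 → #36
  target = base 0x0260 + off 0x00 + 4 + imm 36 = 0x0288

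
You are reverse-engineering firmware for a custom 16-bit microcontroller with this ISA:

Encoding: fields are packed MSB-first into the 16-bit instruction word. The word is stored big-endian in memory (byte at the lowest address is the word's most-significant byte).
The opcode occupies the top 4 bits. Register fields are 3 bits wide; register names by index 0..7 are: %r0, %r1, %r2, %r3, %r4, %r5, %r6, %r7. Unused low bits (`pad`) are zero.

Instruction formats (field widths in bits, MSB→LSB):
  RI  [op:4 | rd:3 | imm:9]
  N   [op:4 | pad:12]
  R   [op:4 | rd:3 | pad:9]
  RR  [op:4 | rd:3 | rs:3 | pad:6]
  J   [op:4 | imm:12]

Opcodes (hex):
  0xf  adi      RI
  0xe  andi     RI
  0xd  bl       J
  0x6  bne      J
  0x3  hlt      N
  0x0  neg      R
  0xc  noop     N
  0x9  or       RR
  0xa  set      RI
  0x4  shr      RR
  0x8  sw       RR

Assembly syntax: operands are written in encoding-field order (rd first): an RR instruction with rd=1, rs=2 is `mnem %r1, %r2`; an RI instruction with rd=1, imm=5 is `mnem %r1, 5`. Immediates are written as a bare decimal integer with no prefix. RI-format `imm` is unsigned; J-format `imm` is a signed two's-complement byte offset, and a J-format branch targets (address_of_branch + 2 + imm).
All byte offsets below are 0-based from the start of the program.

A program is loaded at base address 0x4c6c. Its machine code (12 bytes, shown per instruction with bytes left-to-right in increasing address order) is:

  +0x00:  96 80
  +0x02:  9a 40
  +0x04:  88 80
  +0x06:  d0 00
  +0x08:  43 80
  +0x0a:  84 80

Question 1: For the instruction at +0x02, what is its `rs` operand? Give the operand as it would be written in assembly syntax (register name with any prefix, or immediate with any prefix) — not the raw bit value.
off 0x02: read 9a 40 as big → 0x9a40
  op=0x9a40>>12=0x9 ⇒ or (RR)
  [11:9] rd=5 = %r5
  [8:6] rs=1 = %r1

%r1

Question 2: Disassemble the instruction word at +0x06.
bl 0

@+06  big-endian(d0 00) = 0xd000
  op=0xd000>>12=0xd ⇒ bl (J)
  imm: (w>>0)&0xfff=0x0 → 0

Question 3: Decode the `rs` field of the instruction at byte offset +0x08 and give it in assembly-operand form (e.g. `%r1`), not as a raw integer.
%r6

off 0x08: read 43 80 as big → 0x4380
  op=0x4380>>12=0x4 ⇒ shr (RR)
  rd: (w>>9)&0x7=0x1 → %r1
  rs: (w>>6)&0x7=0x6 → %r6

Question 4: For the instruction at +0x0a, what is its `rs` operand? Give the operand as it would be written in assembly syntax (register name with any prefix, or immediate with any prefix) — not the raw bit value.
%r2

@+0a  big-endian(84 80) = 0x8480
  op=0x8480>>12=0x8 ⇒ sw (RR)
  [11:9] rd=2 = %r2
  [8:6] rs=2 = %r2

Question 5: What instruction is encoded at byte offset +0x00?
or %r3, %r2

off 0x00: read 96 80 as big → 0x9680
  op=0x9680>>12=0x9 ⇒ or (RR)
  rd@[11:9]=0x3 ⇒ %r3
  rs@[8:6]=0x2 ⇒ %r2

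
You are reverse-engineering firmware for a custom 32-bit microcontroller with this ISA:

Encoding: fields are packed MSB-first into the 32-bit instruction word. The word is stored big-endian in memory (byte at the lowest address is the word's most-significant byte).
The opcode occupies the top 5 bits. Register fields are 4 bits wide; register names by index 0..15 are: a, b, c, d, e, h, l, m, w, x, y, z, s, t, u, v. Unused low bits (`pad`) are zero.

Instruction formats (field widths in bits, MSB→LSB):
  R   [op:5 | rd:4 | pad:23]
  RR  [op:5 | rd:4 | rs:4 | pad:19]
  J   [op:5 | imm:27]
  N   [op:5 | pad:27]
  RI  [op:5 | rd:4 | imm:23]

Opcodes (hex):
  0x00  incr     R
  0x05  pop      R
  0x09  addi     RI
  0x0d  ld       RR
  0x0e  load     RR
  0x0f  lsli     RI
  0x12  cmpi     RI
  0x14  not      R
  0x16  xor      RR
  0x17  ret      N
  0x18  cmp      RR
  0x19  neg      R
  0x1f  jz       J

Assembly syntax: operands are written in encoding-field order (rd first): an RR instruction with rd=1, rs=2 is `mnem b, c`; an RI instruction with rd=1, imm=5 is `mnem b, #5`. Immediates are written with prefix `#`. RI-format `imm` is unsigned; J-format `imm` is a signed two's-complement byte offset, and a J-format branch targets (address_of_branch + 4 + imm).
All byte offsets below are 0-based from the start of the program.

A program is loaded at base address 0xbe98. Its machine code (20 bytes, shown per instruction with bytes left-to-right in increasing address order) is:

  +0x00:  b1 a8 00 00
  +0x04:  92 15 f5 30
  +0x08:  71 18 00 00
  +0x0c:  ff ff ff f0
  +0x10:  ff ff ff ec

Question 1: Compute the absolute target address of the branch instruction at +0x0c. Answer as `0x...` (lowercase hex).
0xbe98

off 0x0c: read ff ff ff f0 as big → 0xfffffff0
  op=0xfffffff0>>27=0x1f ⇒ jz (J)
  imm@[26:0]=0x7fffff0 (s27→-16) ⇒ #-16
  target = base 0xbe98 + off 0x0c + 4 + imm -16 = 0xbe98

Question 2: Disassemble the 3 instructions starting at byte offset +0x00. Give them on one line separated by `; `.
xor d, h; cmpi e, #1439024; load c, d

+0x00: b1 a8 00 00 ⇒ word 0xb1a80000 (big)
  op=0xb1a80000>>27=0x16 ⇒ xor (RR)
  rd: (w>>23)&0xf=0x3 → d
  rs: (w>>19)&0xf=0x5 → h
+0x04: 92 15 f5 30 ⇒ word 0x9215f530 (big)
  op=0x9215f530>>27=0x12 ⇒ cmpi (RI)
  rd: (w>>23)&0xf=0x4 → e
  imm: (w>>0)&0x7fffff=0x15f530 → #1439024
+0x08: 71 18 00 00 ⇒ word 0x71180000 (big)
  op=0x71180000>>27=0xe ⇒ load (RR)
  rd: (w>>23)&0xf=0x2 → c
  rs: (w>>19)&0xf=0x3 → d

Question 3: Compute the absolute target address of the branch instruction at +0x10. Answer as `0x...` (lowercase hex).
off 0x10: read ff ff ff ec as big → 0xffffffec
  top 5b → 0x1f → jz [J]
  [26:0] imm=134217708 (s27→-20) = #-20
  target = base 0xbe98 + off 0x10 + 4 + imm -20 = 0xbe98

0xbe98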